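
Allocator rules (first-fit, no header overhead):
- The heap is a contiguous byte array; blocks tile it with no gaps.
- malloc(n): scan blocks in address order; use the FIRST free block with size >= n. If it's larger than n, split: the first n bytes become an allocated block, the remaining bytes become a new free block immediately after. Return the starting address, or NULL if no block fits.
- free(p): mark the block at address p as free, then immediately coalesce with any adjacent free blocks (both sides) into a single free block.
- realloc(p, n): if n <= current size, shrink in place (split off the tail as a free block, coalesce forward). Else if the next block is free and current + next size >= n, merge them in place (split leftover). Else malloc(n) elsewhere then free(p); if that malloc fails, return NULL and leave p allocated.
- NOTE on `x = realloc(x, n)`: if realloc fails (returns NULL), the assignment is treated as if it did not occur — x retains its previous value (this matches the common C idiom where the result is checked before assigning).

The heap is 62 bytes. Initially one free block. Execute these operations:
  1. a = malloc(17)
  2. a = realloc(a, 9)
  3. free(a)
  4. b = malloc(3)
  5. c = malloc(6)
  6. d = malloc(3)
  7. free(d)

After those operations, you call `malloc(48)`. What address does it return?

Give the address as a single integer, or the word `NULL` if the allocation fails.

Op 1: a = malloc(17) -> a = 0; heap: [0-16 ALLOC][17-61 FREE]
Op 2: a = realloc(a, 9) -> a = 0; heap: [0-8 ALLOC][9-61 FREE]
Op 3: free(a) -> (freed a); heap: [0-61 FREE]
Op 4: b = malloc(3) -> b = 0; heap: [0-2 ALLOC][3-61 FREE]
Op 5: c = malloc(6) -> c = 3; heap: [0-2 ALLOC][3-8 ALLOC][9-61 FREE]
Op 6: d = malloc(3) -> d = 9; heap: [0-2 ALLOC][3-8 ALLOC][9-11 ALLOC][12-61 FREE]
Op 7: free(d) -> (freed d); heap: [0-2 ALLOC][3-8 ALLOC][9-61 FREE]
malloc(48): first-fit scan over [0-2 ALLOC][3-8 ALLOC][9-61 FREE] -> 9

Answer: 9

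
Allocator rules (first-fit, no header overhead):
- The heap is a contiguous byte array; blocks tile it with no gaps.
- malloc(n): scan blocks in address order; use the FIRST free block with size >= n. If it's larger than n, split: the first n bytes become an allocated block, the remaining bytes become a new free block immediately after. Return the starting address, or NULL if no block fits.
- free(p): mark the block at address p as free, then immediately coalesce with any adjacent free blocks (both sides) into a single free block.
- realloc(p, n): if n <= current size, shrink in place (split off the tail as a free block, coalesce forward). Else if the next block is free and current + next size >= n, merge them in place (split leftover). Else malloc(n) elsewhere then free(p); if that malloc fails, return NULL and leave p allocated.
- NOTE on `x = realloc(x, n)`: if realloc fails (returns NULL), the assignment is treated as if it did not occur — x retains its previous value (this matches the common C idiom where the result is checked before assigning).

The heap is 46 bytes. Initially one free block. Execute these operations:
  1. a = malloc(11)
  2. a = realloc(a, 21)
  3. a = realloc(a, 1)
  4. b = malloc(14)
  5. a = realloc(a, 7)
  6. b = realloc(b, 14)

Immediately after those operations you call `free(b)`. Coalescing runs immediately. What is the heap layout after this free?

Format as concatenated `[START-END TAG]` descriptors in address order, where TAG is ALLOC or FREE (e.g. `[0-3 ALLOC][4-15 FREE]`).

Answer: [0-14 FREE][15-21 ALLOC][22-45 FREE]

Derivation:
Op 1: a = malloc(11) -> a = 0; heap: [0-10 ALLOC][11-45 FREE]
Op 2: a = realloc(a, 21) -> a = 0; heap: [0-20 ALLOC][21-45 FREE]
Op 3: a = realloc(a, 1) -> a = 0; heap: [0-0 ALLOC][1-45 FREE]
Op 4: b = malloc(14) -> b = 1; heap: [0-0 ALLOC][1-14 ALLOC][15-45 FREE]
Op 5: a = realloc(a, 7) -> a = 15; heap: [0-0 FREE][1-14 ALLOC][15-21 ALLOC][22-45 FREE]
Op 6: b = realloc(b, 14) -> b = 1; heap: [0-0 FREE][1-14 ALLOC][15-21 ALLOC][22-45 FREE]
free(b): b = 1 -> block [1-14 ALLOC]; mark free, coalesce with adjacent free neighbors -> [0-14 FREE][15-21 ALLOC][22-45 FREE]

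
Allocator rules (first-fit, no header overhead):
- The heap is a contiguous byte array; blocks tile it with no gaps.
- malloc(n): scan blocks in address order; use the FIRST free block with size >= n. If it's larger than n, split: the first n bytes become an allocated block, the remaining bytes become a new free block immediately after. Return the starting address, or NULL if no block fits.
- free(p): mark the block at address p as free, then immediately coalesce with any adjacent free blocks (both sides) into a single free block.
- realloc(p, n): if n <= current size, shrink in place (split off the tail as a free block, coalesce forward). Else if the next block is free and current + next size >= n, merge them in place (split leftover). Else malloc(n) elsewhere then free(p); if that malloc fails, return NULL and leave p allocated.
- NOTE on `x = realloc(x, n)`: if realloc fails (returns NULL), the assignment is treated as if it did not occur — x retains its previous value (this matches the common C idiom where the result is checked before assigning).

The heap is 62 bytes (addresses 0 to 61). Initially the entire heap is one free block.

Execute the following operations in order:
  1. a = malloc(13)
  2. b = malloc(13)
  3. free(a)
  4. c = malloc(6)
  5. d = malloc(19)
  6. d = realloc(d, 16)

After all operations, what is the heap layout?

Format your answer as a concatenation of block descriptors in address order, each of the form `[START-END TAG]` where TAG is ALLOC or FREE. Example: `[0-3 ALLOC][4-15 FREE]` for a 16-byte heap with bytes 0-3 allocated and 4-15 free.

Answer: [0-5 ALLOC][6-12 FREE][13-25 ALLOC][26-41 ALLOC][42-61 FREE]

Derivation:
Op 1: a = malloc(13) -> a = 0; heap: [0-12 ALLOC][13-61 FREE]
Op 2: b = malloc(13) -> b = 13; heap: [0-12 ALLOC][13-25 ALLOC][26-61 FREE]
Op 3: free(a) -> (freed a); heap: [0-12 FREE][13-25 ALLOC][26-61 FREE]
Op 4: c = malloc(6) -> c = 0; heap: [0-5 ALLOC][6-12 FREE][13-25 ALLOC][26-61 FREE]
Op 5: d = malloc(19) -> d = 26; heap: [0-5 ALLOC][6-12 FREE][13-25 ALLOC][26-44 ALLOC][45-61 FREE]
Op 6: d = realloc(d, 16) -> d = 26; heap: [0-5 ALLOC][6-12 FREE][13-25 ALLOC][26-41 ALLOC][42-61 FREE]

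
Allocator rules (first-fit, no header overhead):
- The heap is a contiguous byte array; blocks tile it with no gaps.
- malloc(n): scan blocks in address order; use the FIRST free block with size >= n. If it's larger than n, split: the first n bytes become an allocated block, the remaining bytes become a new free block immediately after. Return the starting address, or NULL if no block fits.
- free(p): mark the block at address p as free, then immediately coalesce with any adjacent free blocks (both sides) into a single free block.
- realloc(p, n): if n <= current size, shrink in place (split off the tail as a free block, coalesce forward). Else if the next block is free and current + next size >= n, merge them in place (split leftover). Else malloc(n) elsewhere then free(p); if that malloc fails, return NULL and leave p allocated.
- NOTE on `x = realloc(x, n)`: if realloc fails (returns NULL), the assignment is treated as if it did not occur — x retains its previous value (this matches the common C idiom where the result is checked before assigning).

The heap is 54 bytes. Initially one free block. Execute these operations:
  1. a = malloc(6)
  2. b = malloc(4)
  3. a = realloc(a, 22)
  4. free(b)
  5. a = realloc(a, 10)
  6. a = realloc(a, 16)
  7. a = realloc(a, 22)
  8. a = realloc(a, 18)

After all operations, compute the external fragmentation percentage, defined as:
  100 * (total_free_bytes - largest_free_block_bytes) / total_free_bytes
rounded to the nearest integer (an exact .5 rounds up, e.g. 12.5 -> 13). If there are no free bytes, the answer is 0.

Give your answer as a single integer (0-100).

Answer: 28

Derivation:
Op 1: a = malloc(6) -> a = 0; heap: [0-5 ALLOC][6-53 FREE]
Op 2: b = malloc(4) -> b = 6; heap: [0-5 ALLOC][6-9 ALLOC][10-53 FREE]
Op 3: a = realloc(a, 22) -> a = 10; heap: [0-5 FREE][6-9 ALLOC][10-31 ALLOC][32-53 FREE]
Op 4: free(b) -> (freed b); heap: [0-9 FREE][10-31 ALLOC][32-53 FREE]
Op 5: a = realloc(a, 10) -> a = 10; heap: [0-9 FREE][10-19 ALLOC][20-53 FREE]
Op 6: a = realloc(a, 16) -> a = 10; heap: [0-9 FREE][10-25 ALLOC][26-53 FREE]
Op 7: a = realloc(a, 22) -> a = 10; heap: [0-9 FREE][10-31 ALLOC][32-53 FREE]
Op 8: a = realloc(a, 18) -> a = 10; heap: [0-9 FREE][10-27 ALLOC][28-53 FREE]
Free blocks: [10 26] total_free=36 largest=26 -> 100*(36-26)/36 = 1000/36 ≈ 27.778 -> rounds to 28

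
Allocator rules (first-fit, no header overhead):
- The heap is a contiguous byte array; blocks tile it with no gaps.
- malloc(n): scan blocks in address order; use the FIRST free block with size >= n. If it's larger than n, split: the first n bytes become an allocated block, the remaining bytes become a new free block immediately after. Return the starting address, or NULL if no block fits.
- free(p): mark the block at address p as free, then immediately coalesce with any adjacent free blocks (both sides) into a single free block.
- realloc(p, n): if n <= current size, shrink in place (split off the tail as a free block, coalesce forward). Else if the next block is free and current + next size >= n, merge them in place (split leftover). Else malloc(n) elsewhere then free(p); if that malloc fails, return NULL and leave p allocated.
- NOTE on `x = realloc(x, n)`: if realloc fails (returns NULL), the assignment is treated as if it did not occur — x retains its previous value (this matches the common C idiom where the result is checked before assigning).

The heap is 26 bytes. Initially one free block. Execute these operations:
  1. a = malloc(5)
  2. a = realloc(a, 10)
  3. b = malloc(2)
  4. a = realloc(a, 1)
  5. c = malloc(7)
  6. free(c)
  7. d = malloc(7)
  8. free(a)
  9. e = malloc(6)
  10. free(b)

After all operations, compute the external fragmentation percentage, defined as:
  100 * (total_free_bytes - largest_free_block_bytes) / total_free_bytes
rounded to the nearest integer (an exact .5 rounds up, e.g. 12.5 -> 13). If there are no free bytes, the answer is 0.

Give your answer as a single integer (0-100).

Answer: 38

Derivation:
Op 1: a = malloc(5) -> a = 0; heap: [0-4 ALLOC][5-25 FREE]
Op 2: a = realloc(a, 10) -> a = 0; heap: [0-9 ALLOC][10-25 FREE]
Op 3: b = malloc(2) -> b = 10; heap: [0-9 ALLOC][10-11 ALLOC][12-25 FREE]
Op 4: a = realloc(a, 1) -> a = 0; heap: [0-0 ALLOC][1-9 FREE][10-11 ALLOC][12-25 FREE]
Op 5: c = malloc(7) -> c = 1; heap: [0-0 ALLOC][1-7 ALLOC][8-9 FREE][10-11 ALLOC][12-25 FREE]
Op 6: free(c) -> (freed c); heap: [0-0 ALLOC][1-9 FREE][10-11 ALLOC][12-25 FREE]
Op 7: d = malloc(7) -> d = 1; heap: [0-0 ALLOC][1-7 ALLOC][8-9 FREE][10-11 ALLOC][12-25 FREE]
Op 8: free(a) -> (freed a); heap: [0-0 FREE][1-7 ALLOC][8-9 FREE][10-11 ALLOC][12-25 FREE]
Op 9: e = malloc(6) -> e = 12; heap: [0-0 FREE][1-7 ALLOC][8-9 FREE][10-11 ALLOC][12-17 ALLOC][18-25 FREE]
Op 10: free(b) -> (freed b); heap: [0-0 FREE][1-7 ALLOC][8-11 FREE][12-17 ALLOC][18-25 FREE]
Free blocks: [1 4 8] total_free=13 largest=8 -> 100*(13-8)/13 = 500/13 ≈ 38.462 -> rounds to 38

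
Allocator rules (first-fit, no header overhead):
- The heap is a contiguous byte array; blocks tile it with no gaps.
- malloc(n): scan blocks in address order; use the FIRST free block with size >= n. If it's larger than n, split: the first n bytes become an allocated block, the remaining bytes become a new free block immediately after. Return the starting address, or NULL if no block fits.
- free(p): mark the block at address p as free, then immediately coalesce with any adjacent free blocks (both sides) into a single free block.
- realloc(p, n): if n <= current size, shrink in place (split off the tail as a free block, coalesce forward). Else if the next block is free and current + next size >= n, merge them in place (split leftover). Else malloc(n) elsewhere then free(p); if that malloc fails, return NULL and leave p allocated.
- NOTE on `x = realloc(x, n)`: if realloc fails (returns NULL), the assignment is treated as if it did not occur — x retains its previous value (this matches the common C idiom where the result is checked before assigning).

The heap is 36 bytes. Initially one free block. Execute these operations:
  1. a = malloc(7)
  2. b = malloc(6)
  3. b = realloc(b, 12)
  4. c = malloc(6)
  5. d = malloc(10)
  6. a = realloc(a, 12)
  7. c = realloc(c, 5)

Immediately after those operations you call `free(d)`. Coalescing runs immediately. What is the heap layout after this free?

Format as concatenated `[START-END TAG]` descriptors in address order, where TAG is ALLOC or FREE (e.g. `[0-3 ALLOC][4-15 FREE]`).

Op 1: a = malloc(7) -> a = 0; heap: [0-6 ALLOC][7-35 FREE]
Op 2: b = malloc(6) -> b = 7; heap: [0-6 ALLOC][7-12 ALLOC][13-35 FREE]
Op 3: b = realloc(b, 12) -> b = 7; heap: [0-6 ALLOC][7-18 ALLOC][19-35 FREE]
Op 4: c = malloc(6) -> c = 19; heap: [0-6 ALLOC][7-18 ALLOC][19-24 ALLOC][25-35 FREE]
Op 5: d = malloc(10) -> d = 25; heap: [0-6 ALLOC][7-18 ALLOC][19-24 ALLOC][25-34 ALLOC][35-35 FREE]
Op 6: a = realloc(a, 12) -> NULL (a unchanged); heap: [0-6 ALLOC][7-18 ALLOC][19-24 ALLOC][25-34 ALLOC][35-35 FREE]
Op 7: c = realloc(c, 5) -> c = 19; heap: [0-6 ALLOC][7-18 ALLOC][19-23 ALLOC][24-24 FREE][25-34 ALLOC][35-35 FREE]
free(d): d = 25 -> block [25-34 ALLOC]; mark free, coalesce with adjacent free neighbors -> [0-6 ALLOC][7-18 ALLOC][19-23 ALLOC][24-35 FREE]

Answer: [0-6 ALLOC][7-18 ALLOC][19-23 ALLOC][24-35 FREE]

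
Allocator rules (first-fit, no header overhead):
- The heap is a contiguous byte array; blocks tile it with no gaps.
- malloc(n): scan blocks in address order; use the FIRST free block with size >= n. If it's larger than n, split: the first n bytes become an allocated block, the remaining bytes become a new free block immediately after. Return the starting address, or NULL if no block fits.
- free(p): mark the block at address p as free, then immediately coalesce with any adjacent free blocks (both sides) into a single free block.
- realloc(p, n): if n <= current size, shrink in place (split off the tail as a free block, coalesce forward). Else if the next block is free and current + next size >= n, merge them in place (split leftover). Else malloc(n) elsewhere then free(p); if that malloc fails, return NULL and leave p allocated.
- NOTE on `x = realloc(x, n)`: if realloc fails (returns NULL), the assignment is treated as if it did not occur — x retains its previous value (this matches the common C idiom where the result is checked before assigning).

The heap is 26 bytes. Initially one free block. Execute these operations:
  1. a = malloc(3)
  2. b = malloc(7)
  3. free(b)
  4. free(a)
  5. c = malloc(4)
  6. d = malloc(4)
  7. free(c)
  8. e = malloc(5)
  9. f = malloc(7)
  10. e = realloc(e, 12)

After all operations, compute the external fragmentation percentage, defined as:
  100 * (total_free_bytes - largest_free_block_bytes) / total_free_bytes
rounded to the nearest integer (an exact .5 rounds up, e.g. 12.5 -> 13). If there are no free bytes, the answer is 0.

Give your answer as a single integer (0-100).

Answer: 40

Derivation:
Op 1: a = malloc(3) -> a = 0; heap: [0-2 ALLOC][3-25 FREE]
Op 2: b = malloc(7) -> b = 3; heap: [0-2 ALLOC][3-9 ALLOC][10-25 FREE]
Op 3: free(b) -> (freed b); heap: [0-2 ALLOC][3-25 FREE]
Op 4: free(a) -> (freed a); heap: [0-25 FREE]
Op 5: c = malloc(4) -> c = 0; heap: [0-3 ALLOC][4-25 FREE]
Op 6: d = malloc(4) -> d = 4; heap: [0-3 ALLOC][4-7 ALLOC][8-25 FREE]
Op 7: free(c) -> (freed c); heap: [0-3 FREE][4-7 ALLOC][8-25 FREE]
Op 8: e = malloc(5) -> e = 8; heap: [0-3 FREE][4-7 ALLOC][8-12 ALLOC][13-25 FREE]
Op 9: f = malloc(7) -> f = 13; heap: [0-3 FREE][4-7 ALLOC][8-12 ALLOC][13-19 ALLOC][20-25 FREE]
Op 10: e = realloc(e, 12) -> NULL (e unchanged); heap: [0-3 FREE][4-7 ALLOC][8-12 ALLOC][13-19 ALLOC][20-25 FREE]
Free blocks: [4 6] total_free=10 largest=6 -> 100*(10-6)/10 = 400/10 = 40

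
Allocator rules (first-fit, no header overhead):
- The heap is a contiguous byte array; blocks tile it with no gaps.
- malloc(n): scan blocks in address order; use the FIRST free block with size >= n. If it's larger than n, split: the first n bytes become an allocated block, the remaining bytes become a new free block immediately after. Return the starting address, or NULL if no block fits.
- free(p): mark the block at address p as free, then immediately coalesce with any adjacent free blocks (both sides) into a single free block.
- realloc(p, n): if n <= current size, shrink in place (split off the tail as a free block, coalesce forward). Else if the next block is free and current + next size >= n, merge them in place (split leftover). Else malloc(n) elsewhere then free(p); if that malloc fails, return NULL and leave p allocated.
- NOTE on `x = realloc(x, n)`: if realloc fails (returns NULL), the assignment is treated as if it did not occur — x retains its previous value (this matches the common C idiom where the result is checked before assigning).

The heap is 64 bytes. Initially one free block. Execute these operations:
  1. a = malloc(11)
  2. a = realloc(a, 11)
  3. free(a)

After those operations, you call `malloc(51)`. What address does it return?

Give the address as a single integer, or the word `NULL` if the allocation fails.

Op 1: a = malloc(11) -> a = 0; heap: [0-10 ALLOC][11-63 FREE]
Op 2: a = realloc(a, 11) -> a = 0; heap: [0-10 ALLOC][11-63 FREE]
Op 3: free(a) -> (freed a); heap: [0-63 FREE]
malloc(51): first-fit scan over [0-63 FREE] -> 0

Answer: 0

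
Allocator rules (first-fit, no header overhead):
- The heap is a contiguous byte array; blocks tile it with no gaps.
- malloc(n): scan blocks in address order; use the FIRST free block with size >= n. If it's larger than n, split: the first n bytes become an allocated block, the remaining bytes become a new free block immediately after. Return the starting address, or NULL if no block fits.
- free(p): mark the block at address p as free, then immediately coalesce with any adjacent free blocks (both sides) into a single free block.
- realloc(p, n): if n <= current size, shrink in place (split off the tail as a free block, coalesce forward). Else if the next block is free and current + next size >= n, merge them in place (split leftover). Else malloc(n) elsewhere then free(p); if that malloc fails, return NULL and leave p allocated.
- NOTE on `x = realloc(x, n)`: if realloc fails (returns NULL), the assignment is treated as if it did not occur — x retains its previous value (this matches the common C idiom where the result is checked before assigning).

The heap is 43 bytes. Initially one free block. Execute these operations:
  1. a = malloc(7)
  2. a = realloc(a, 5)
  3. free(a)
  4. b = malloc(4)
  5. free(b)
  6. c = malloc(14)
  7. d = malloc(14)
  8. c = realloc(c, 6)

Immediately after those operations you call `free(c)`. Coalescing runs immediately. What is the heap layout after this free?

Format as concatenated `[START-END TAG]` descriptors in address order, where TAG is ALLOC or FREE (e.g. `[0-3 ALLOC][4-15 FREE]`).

Answer: [0-13 FREE][14-27 ALLOC][28-42 FREE]

Derivation:
Op 1: a = malloc(7) -> a = 0; heap: [0-6 ALLOC][7-42 FREE]
Op 2: a = realloc(a, 5) -> a = 0; heap: [0-4 ALLOC][5-42 FREE]
Op 3: free(a) -> (freed a); heap: [0-42 FREE]
Op 4: b = malloc(4) -> b = 0; heap: [0-3 ALLOC][4-42 FREE]
Op 5: free(b) -> (freed b); heap: [0-42 FREE]
Op 6: c = malloc(14) -> c = 0; heap: [0-13 ALLOC][14-42 FREE]
Op 7: d = malloc(14) -> d = 14; heap: [0-13 ALLOC][14-27 ALLOC][28-42 FREE]
Op 8: c = realloc(c, 6) -> c = 0; heap: [0-5 ALLOC][6-13 FREE][14-27 ALLOC][28-42 FREE]
free(c): c = 0 -> block [0-5 ALLOC]; mark free, coalesce with adjacent free neighbors -> [0-13 FREE][14-27 ALLOC][28-42 FREE]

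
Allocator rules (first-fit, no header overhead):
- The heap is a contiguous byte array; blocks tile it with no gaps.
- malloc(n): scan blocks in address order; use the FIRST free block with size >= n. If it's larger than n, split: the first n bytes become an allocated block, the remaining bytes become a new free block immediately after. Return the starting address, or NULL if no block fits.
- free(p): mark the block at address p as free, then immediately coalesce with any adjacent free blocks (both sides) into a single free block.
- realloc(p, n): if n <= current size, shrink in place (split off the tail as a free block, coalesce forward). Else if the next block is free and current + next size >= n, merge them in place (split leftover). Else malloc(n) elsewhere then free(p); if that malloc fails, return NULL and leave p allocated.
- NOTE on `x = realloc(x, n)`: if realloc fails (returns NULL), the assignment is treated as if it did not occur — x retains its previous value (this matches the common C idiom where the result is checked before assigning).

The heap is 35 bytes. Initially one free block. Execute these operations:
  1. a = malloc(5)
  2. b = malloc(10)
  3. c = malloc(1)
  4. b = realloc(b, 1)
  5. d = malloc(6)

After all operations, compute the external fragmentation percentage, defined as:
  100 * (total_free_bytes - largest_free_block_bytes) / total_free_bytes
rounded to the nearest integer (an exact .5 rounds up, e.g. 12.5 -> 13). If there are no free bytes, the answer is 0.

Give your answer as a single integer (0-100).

Answer: 14

Derivation:
Op 1: a = malloc(5) -> a = 0; heap: [0-4 ALLOC][5-34 FREE]
Op 2: b = malloc(10) -> b = 5; heap: [0-4 ALLOC][5-14 ALLOC][15-34 FREE]
Op 3: c = malloc(1) -> c = 15; heap: [0-4 ALLOC][5-14 ALLOC][15-15 ALLOC][16-34 FREE]
Op 4: b = realloc(b, 1) -> b = 5; heap: [0-4 ALLOC][5-5 ALLOC][6-14 FREE][15-15 ALLOC][16-34 FREE]
Op 5: d = malloc(6) -> d = 6; heap: [0-4 ALLOC][5-5 ALLOC][6-11 ALLOC][12-14 FREE][15-15 ALLOC][16-34 FREE]
Free blocks: [3 19] total_free=22 largest=19 -> 100*(22-19)/22 = 300/22 ≈ 13.636 -> rounds to 14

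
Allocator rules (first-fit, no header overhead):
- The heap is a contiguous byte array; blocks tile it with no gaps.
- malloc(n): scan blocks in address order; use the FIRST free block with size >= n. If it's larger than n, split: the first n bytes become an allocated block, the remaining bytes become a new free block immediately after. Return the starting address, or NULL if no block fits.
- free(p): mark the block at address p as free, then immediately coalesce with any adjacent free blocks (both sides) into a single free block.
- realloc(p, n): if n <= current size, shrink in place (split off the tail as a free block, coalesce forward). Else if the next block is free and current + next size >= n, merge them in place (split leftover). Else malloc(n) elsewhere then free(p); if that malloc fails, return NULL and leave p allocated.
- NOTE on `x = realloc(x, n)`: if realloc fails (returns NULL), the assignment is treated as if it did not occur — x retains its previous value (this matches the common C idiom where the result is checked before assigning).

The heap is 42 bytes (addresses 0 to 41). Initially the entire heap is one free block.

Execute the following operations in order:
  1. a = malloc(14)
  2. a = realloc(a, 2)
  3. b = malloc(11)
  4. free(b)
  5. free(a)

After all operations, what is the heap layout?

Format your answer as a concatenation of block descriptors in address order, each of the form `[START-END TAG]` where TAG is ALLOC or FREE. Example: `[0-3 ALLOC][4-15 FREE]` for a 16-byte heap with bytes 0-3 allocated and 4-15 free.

Answer: [0-41 FREE]

Derivation:
Op 1: a = malloc(14) -> a = 0; heap: [0-13 ALLOC][14-41 FREE]
Op 2: a = realloc(a, 2) -> a = 0; heap: [0-1 ALLOC][2-41 FREE]
Op 3: b = malloc(11) -> b = 2; heap: [0-1 ALLOC][2-12 ALLOC][13-41 FREE]
Op 4: free(b) -> (freed b); heap: [0-1 ALLOC][2-41 FREE]
Op 5: free(a) -> (freed a); heap: [0-41 FREE]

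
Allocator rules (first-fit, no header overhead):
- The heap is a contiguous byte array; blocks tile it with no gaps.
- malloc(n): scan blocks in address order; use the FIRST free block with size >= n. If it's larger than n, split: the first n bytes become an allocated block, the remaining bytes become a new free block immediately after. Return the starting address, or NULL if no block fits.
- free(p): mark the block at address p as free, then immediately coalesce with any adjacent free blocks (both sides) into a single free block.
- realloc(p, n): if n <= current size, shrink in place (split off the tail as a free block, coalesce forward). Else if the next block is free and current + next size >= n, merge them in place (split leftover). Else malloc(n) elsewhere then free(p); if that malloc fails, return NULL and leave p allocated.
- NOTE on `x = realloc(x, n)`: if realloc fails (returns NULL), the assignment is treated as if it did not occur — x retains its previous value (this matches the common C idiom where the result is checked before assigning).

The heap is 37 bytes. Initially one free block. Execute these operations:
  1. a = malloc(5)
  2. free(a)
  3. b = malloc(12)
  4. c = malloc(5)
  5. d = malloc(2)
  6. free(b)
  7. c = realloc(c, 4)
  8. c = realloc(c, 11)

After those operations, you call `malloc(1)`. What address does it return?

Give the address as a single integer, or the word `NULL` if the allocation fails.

Op 1: a = malloc(5) -> a = 0; heap: [0-4 ALLOC][5-36 FREE]
Op 2: free(a) -> (freed a); heap: [0-36 FREE]
Op 3: b = malloc(12) -> b = 0; heap: [0-11 ALLOC][12-36 FREE]
Op 4: c = malloc(5) -> c = 12; heap: [0-11 ALLOC][12-16 ALLOC][17-36 FREE]
Op 5: d = malloc(2) -> d = 17; heap: [0-11 ALLOC][12-16 ALLOC][17-18 ALLOC][19-36 FREE]
Op 6: free(b) -> (freed b); heap: [0-11 FREE][12-16 ALLOC][17-18 ALLOC][19-36 FREE]
Op 7: c = realloc(c, 4) -> c = 12; heap: [0-11 FREE][12-15 ALLOC][16-16 FREE][17-18 ALLOC][19-36 FREE]
Op 8: c = realloc(c, 11) -> c = 0; heap: [0-10 ALLOC][11-16 FREE][17-18 ALLOC][19-36 FREE]
malloc(1): first-fit scan over [0-10 ALLOC][11-16 FREE][17-18 ALLOC][19-36 FREE] -> 11

Answer: 11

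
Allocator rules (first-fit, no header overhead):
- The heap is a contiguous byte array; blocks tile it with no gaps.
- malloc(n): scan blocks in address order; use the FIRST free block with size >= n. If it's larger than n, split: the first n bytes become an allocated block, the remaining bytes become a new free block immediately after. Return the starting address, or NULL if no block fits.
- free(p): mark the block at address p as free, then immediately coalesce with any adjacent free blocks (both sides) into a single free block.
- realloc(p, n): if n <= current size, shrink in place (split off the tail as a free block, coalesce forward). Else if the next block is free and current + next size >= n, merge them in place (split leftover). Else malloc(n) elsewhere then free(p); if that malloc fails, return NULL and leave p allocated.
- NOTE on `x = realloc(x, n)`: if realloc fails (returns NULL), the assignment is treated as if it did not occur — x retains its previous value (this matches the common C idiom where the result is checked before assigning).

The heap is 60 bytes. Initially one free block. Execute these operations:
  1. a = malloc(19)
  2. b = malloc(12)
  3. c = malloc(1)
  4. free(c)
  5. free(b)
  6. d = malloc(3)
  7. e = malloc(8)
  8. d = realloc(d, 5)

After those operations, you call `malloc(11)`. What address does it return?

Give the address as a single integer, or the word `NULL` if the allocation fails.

Op 1: a = malloc(19) -> a = 0; heap: [0-18 ALLOC][19-59 FREE]
Op 2: b = malloc(12) -> b = 19; heap: [0-18 ALLOC][19-30 ALLOC][31-59 FREE]
Op 3: c = malloc(1) -> c = 31; heap: [0-18 ALLOC][19-30 ALLOC][31-31 ALLOC][32-59 FREE]
Op 4: free(c) -> (freed c); heap: [0-18 ALLOC][19-30 ALLOC][31-59 FREE]
Op 5: free(b) -> (freed b); heap: [0-18 ALLOC][19-59 FREE]
Op 6: d = malloc(3) -> d = 19; heap: [0-18 ALLOC][19-21 ALLOC][22-59 FREE]
Op 7: e = malloc(8) -> e = 22; heap: [0-18 ALLOC][19-21 ALLOC][22-29 ALLOC][30-59 FREE]
Op 8: d = realloc(d, 5) -> d = 30; heap: [0-18 ALLOC][19-21 FREE][22-29 ALLOC][30-34 ALLOC][35-59 FREE]
malloc(11): first-fit scan over [0-18 ALLOC][19-21 FREE][22-29 ALLOC][30-34 ALLOC][35-59 FREE] -> 35

Answer: 35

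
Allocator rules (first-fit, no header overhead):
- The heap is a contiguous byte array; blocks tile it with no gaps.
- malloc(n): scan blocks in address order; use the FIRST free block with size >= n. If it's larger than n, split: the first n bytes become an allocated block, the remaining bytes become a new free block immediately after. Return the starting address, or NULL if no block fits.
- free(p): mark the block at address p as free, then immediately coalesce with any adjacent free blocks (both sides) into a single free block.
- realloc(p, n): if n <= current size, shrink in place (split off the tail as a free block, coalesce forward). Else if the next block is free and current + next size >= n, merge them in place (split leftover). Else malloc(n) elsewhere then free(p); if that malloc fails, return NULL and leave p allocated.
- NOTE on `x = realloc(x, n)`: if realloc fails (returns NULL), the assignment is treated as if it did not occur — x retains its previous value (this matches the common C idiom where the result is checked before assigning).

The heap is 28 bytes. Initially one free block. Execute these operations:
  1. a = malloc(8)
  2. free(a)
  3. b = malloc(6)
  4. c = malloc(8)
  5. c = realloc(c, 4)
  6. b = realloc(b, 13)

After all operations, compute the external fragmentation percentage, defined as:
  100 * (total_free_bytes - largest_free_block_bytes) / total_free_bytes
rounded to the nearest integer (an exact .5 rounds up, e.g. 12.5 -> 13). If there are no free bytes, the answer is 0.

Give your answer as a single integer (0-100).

Answer: 45

Derivation:
Op 1: a = malloc(8) -> a = 0; heap: [0-7 ALLOC][8-27 FREE]
Op 2: free(a) -> (freed a); heap: [0-27 FREE]
Op 3: b = malloc(6) -> b = 0; heap: [0-5 ALLOC][6-27 FREE]
Op 4: c = malloc(8) -> c = 6; heap: [0-5 ALLOC][6-13 ALLOC][14-27 FREE]
Op 5: c = realloc(c, 4) -> c = 6; heap: [0-5 ALLOC][6-9 ALLOC][10-27 FREE]
Op 6: b = realloc(b, 13) -> b = 10; heap: [0-5 FREE][6-9 ALLOC][10-22 ALLOC][23-27 FREE]
Free blocks: [6 5] total_free=11 largest=6 -> 100*(11-6)/11 = 500/11 ≈ 45.455 -> rounds to 45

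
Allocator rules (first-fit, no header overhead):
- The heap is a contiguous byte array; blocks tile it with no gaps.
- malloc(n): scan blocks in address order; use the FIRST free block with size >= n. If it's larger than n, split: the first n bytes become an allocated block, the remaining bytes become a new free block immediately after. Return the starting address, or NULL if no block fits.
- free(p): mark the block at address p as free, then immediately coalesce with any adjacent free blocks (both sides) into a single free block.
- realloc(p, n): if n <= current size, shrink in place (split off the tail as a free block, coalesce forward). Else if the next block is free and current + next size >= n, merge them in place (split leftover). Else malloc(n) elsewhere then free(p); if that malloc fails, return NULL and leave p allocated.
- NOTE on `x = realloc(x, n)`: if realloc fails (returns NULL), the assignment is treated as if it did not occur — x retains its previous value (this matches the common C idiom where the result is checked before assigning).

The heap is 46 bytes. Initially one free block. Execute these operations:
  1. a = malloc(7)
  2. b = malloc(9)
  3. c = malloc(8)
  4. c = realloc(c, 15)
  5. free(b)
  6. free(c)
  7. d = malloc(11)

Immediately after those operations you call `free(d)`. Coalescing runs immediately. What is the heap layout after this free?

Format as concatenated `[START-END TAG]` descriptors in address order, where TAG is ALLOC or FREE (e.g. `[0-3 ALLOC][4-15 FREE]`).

Answer: [0-6 ALLOC][7-45 FREE]

Derivation:
Op 1: a = malloc(7) -> a = 0; heap: [0-6 ALLOC][7-45 FREE]
Op 2: b = malloc(9) -> b = 7; heap: [0-6 ALLOC][7-15 ALLOC][16-45 FREE]
Op 3: c = malloc(8) -> c = 16; heap: [0-6 ALLOC][7-15 ALLOC][16-23 ALLOC][24-45 FREE]
Op 4: c = realloc(c, 15) -> c = 16; heap: [0-6 ALLOC][7-15 ALLOC][16-30 ALLOC][31-45 FREE]
Op 5: free(b) -> (freed b); heap: [0-6 ALLOC][7-15 FREE][16-30 ALLOC][31-45 FREE]
Op 6: free(c) -> (freed c); heap: [0-6 ALLOC][7-45 FREE]
Op 7: d = malloc(11) -> d = 7; heap: [0-6 ALLOC][7-17 ALLOC][18-45 FREE]
free(d): d = 7 -> block [7-17 ALLOC]; mark free, coalesce with adjacent free neighbors -> [0-6 ALLOC][7-45 FREE]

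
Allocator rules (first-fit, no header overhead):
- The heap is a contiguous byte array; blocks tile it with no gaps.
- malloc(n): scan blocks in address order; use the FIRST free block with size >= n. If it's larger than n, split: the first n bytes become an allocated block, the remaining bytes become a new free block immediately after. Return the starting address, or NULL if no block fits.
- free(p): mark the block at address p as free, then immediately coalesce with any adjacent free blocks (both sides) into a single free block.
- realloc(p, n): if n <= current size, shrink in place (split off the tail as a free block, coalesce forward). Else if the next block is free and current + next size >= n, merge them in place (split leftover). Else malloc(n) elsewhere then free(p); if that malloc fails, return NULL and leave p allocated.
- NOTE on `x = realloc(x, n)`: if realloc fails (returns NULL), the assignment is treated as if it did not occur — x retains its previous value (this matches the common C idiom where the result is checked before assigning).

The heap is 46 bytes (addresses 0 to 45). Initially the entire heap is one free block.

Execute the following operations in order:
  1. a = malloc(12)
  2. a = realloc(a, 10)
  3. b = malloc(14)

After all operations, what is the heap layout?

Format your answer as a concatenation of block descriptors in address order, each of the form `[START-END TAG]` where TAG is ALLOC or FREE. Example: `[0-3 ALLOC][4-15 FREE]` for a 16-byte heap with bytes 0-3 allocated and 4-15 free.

Op 1: a = malloc(12) -> a = 0; heap: [0-11 ALLOC][12-45 FREE]
Op 2: a = realloc(a, 10) -> a = 0; heap: [0-9 ALLOC][10-45 FREE]
Op 3: b = malloc(14) -> b = 10; heap: [0-9 ALLOC][10-23 ALLOC][24-45 FREE]

Answer: [0-9 ALLOC][10-23 ALLOC][24-45 FREE]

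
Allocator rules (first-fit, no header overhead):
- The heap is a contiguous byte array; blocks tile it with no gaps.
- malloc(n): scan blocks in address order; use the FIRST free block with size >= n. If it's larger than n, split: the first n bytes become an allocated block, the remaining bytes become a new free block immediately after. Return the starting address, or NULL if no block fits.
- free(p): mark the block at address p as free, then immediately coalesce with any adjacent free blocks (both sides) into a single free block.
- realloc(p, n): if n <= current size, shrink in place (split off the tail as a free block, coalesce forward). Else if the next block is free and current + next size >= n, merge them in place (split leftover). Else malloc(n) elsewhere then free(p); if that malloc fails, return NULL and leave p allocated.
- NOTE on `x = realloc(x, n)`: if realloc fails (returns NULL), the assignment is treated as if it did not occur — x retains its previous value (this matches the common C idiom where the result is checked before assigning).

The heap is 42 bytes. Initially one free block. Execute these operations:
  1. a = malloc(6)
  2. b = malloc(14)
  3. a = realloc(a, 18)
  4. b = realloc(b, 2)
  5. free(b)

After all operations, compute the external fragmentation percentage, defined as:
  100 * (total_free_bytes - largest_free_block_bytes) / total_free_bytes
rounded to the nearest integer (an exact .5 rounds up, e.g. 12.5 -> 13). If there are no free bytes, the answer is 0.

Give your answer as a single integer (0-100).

Op 1: a = malloc(6) -> a = 0; heap: [0-5 ALLOC][6-41 FREE]
Op 2: b = malloc(14) -> b = 6; heap: [0-5 ALLOC][6-19 ALLOC][20-41 FREE]
Op 3: a = realloc(a, 18) -> a = 20; heap: [0-5 FREE][6-19 ALLOC][20-37 ALLOC][38-41 FREE]
Op 4: b = realloc(b, 2) -> b = 6; heap: [0-5 FREE][6-7 ALLOC][8-19 FREE][20-37 ALLOC][38-41 FREE]
Op 5: free(b) -> (freed b); heap: [0-19 FREE][20-37 ALLOC][38-41 FREE]
Free blocks: [20 4] total_free=24 largest=20 -> 100*(24-20)/24 = 400/24 ≈ 16.667 -> rounds to 17

Answer: 17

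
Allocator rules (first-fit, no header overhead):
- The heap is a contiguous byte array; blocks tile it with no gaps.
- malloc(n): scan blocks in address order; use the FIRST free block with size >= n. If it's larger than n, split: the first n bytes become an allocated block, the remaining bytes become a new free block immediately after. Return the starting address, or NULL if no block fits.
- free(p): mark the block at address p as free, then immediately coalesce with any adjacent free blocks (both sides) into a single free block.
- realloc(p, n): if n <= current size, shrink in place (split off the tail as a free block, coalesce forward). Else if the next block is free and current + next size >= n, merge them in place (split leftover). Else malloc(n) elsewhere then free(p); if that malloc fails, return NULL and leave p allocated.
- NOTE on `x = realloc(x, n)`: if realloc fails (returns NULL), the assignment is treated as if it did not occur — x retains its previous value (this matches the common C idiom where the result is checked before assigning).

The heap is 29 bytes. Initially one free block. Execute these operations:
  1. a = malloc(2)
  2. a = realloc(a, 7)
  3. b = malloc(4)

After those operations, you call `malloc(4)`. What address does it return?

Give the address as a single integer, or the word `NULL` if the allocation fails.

Answer: 11

Derivation:
Op 1: a = malloc(2) -> a = 0; heap: [0-1 ALLOC][2-28 FREE]
Op 2: a = realloc(a, 7) -> a = 0; heap: [0-6 ALLOC][7-28 FREE]
Op 3: b = malloc(4) -> b = 7; heap: [0-6 ALLOC][7-10 ALLOC][11-28 FREE]
malloc(4): first-fit scan over [0-6 ALLOC][7-10 ALLOC][11-28 FREE] -> 11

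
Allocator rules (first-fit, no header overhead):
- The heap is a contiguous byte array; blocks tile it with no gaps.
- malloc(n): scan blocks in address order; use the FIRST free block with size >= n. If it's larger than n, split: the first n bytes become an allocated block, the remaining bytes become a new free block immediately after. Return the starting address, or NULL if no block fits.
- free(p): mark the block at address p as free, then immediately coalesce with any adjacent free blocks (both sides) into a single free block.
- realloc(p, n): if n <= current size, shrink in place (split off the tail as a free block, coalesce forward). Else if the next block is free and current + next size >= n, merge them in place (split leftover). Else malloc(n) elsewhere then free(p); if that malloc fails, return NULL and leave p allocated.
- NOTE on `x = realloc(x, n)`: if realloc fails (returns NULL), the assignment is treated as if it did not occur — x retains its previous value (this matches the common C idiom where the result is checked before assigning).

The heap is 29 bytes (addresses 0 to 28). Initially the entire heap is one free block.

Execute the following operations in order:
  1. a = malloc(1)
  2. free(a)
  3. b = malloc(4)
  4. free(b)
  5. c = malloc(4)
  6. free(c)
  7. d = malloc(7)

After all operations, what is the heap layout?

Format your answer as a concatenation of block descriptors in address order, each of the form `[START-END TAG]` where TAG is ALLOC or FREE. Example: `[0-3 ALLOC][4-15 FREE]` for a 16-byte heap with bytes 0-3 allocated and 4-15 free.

Op 1: a = malloc(1) -> a = 0; heap: [0-0 ALLOC][1-28 FREE]
Op 2: free(a) -> (freed a); heap: [0-28 FREE]
Op 3: b = malloc(4) -> b = 0; heap: [0-3 ALLOC][4-28 FREE]
Op 4: free(b) -> (freed b); heap: [0-28 FREE]
Op 5: c = malloc(4) -> c = 0; heap: [0-3 ALLOC][4-28 FREE]
Op 6: free(c) -> (freed c); heap: [0-28 FREE]
Op 7: d = malloc(7) -> d = 0; heap: [0-6 ALLOC][7-28 FREE]

Answer: [0-6 ALLOC][7-28 FREE]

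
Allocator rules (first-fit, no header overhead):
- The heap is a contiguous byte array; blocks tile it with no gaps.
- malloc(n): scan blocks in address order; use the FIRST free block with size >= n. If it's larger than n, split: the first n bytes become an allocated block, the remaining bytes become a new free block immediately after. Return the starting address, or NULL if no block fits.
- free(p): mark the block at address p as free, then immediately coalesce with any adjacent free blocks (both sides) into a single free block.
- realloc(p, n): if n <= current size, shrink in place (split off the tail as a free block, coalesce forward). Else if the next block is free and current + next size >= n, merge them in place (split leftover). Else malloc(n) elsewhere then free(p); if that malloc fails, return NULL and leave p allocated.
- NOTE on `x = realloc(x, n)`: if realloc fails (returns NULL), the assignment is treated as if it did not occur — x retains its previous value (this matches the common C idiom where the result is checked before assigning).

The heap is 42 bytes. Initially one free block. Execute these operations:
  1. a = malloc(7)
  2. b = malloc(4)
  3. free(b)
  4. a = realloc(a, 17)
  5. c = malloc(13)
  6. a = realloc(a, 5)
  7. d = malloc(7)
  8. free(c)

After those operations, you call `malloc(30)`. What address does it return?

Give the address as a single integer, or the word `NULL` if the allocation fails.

Answer: 12

Derivation:
Op 1: a = malloc(7) -> a = 0; heap: [0-6 ALLOC][7-41 FREE]
Op 2: b = malloc(4) -> b = 7; heap: [0-6 ALLOC][7-10 ALLOC][11-41 FREE]
Op 3: free(b) -> (freed b); heap: [0-6 ALLOC][7-41 FREE]
Op 4: a = realloc(a, 17) -> a = 0; heap: [0-16 ALLOC][17-41 FREE]
Op 5: c = malloc(13) -> c = 17; heap: [0-16 ALLOC][17-29 ALLOC][30-41 FREE]
Op 6: a = realloc(a, 5) -> a = 0; heap: [0-4 ALLOC][5-16 FREE][17-29 ALLOC][30-41 FREE]
Op 7: d = malloc(7) -> d = 5; heap: [0-4 ALLOC][5-11 ALLOC][12-16 FREE][17-29 ALLOC][30-41 FREE]
Op 8: free(c) -> (freed c); heap: [0-4 ALLOC][5-11 ALLOC][12-41 FREE]
malloc(30): first-fit scan over [0-4 ALLOC][5-11 ALLOC][12-41 FREE] -> 12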